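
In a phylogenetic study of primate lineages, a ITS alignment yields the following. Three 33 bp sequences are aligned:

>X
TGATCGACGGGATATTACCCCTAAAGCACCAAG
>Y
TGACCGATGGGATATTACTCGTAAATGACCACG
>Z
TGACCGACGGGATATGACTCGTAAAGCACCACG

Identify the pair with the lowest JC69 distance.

X–Y: 7/33 differ, p = 0.212, d = 0.249.
X–Z: 5/33 differ, p = 0.152, d = 0.169.
Y–Z: 4/33 differ, p = 0.121, d = 0.132.
The smallest distance is between Y and Z.

Y and Z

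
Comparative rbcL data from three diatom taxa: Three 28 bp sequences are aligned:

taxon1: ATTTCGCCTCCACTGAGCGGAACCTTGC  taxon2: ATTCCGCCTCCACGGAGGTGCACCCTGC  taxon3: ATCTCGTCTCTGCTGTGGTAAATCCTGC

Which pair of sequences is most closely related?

taxon1–taxon2: 6/28 differ, p = 0.214, d = 0.252.
taxon1–taxon3: 10/28 differ, p = 0.357, d = 0.485.
taxon2–taxon3: 10/28 differ, p = 0.357, d = 0.485.
The smallest distance is between taxon1 and taxon2.

taxon1 and taxon2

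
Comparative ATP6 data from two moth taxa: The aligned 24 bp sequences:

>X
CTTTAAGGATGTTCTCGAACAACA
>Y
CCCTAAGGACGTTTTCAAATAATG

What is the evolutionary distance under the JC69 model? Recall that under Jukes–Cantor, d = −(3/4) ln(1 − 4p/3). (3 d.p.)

The sequences differ at 8 of 24 sites (2, 3, 10, 14, 17, 20, 23, 24), so p = 8/24 ≈ 0.333333.
d = −(3/4) ln(1 − 4p/3) = −0.75 ln(1 − 0.444444) = −0.75 ln(0.555556)
  = −0.75 × (-0.587786) = 0.440840 substitutions/site.

0.441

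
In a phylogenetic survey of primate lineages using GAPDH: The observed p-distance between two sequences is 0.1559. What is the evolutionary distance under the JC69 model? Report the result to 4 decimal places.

0.1748

d = −(3/4) ln(1 − 4p/3) = −0.75 ln(1 − 0.207867) = −0.75 ln(0.792133)
  = −0.75 × (-0.233026) = 0.174770 substitutions/site.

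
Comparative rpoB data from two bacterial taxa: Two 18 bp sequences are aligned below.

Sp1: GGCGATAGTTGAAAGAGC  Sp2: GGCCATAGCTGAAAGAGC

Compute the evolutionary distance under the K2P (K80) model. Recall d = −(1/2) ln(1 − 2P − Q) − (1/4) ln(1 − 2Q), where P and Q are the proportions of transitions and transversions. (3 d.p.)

0.121

Of 18 sites, 1 differences are transitions and 1 are transversions, so P = 1/18 ≈ 0.055556 and Q = 1/18 ≈ 0.055556.
Under the Kimura two-parameter model, d = −½ ln(1 − 2P − Q) − ¼ ln(1 − 2Q).
1 − 2P − Q = 0.833332, giving −½ ln(0.833332) = 0.091162.
1 − 2Q = 0.888888, giving −¼ ln(0.888888) = 0.029446.
d = 0.091162 + 0.029446 = 0.120608.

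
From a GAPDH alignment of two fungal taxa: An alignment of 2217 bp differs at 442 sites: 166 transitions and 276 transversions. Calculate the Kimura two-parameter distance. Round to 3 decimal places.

P = 166/2217 ≈ 0.074876 and Q = 276/2217 ≈ 0.124493.
Under the Kimura two-parameter model, d = −½ ln(1 − 2P − Q) − ¼ ln(1 − 2Q).
1 − 2P − Q = 0.725755, giving −½ ln(0.725755) = 0.160271.
1 − 2Q = 0.751014, giving −¼ ln(0.751014) = 0.071583.
d = 0.160271 + 0.071583 = 0.231854.

0.232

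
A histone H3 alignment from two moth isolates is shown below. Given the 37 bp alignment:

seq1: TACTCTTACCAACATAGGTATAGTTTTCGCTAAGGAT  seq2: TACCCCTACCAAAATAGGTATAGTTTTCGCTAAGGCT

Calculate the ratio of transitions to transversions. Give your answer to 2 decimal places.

Transitions are A↔G and C↔T; transversions are all other mismatches.
Transitions: 2. Transversions: 2.
R = 2/2 = 1.00.

1.00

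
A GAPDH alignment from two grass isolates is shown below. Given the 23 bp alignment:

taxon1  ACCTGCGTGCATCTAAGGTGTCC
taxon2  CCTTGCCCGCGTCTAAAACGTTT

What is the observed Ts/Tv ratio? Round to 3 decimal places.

Transitions are A↔G and C↔T; transversions are all other mismatches.
Transitions: 8. Transversions: 2.
R = 8/2 = 4.000.

4.000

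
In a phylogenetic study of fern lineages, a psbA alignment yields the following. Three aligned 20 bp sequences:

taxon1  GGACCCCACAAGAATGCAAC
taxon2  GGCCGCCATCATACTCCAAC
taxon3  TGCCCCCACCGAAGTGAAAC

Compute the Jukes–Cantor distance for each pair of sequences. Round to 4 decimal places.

taxon1–taxon2: 7/20 sites differ → p = 0.35, d = −0.75 ln(1 − 0.466667) = 0.471457 ≈ 0.4715.
taxon1–taxon3: 7/20 sites differ → p = 0.35, d = −0.75 ln(1 − 0.466667) = 0.471457 ≈ 0.4715.
taxon2–taxon3: 8/20 sites differ → p = 0.4, d = −0.75 ln(1 − 0.533333) = 0.571605 ≈ 0.5716.

d(taxon1,taxon2) = 0.4715, d(taxon1,taxon3) = 0.4715, d(taxon2,taxon3) = 0.5716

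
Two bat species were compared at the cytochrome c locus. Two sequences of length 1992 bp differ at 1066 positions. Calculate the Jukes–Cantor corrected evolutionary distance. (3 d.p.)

0.938

p = 1066/1992 ≈ 0.535141.
d = −(3/4) ln(1 − 4p/3) = −0.75 ln(1 − 0.713521) = −0.75 ln(0.286479)
  = −0.75 × (-1.250090) = 0.937568 substitutions/site.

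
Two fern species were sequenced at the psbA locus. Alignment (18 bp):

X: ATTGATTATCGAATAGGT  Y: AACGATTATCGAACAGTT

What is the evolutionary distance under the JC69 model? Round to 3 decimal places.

0.264

The sequences differ at 4 of 18 sites (2, 3, 14, 17), so p = 4/18 ≈ 0.222222.
d = −(3/4) ln(1 − 4p/3) = −0.75 ln(1 − 0.296296) = −0.75 ln(0.703704)
  = −0.75 × (-0.351397) = 0.263548 substitutions/site.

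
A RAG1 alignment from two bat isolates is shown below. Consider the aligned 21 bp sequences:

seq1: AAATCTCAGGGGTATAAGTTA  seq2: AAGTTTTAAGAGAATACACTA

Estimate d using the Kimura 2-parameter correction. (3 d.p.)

Of 21 sites, 7 differences are transitions and 2 are transversions, so P = 7/21 ≈ 0.333333 and Q = 2/21 ≈ 0.095238.
Under the Kimura two-parameter model, d = −½ ln(1 − 2P − Q) − ¼ ln(1 − 2Q).
1 − 2P − Q = 0.238096, giving −½ ln(0.238096) = 0.717541.
1 − 2Q = 0.809524, giving −¼ ln(0.809524) = 0.052827.
d = 0.717541 + 0.052827 = 0.770368.

0.770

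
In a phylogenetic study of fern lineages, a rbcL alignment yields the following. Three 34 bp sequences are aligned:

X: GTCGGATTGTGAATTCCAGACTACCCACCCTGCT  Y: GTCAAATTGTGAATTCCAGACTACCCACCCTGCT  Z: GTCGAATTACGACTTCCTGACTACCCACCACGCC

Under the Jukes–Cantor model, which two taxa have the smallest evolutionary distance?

X and Y

X–Y: 2/34 differ, p = 0.059, d = 0.061.
X–Z: 8/34 differ, p = 0.235, d = 0.282.
Y–Z: 8/34 differ, p = 0.235, d = 0.282.
The smallest distance is between X and Y.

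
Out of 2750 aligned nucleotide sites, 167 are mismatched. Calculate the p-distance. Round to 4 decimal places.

p = 167/2750 = 0.060727… ≈ 0.0607 (to 4 d.p.).

0.0607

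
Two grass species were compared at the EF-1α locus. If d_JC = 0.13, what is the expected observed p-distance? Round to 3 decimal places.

p = (3/4)(1 − e^(−4d/3)) = 0.75 × (1 − e^(-0.173333)) = 0.75 × (1 − 0.840858) = 0.119357.

0.119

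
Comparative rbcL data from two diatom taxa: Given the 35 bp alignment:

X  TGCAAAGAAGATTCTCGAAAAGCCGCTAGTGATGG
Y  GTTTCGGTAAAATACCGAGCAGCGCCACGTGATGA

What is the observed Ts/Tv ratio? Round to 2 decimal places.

0.50

Transitions are A↔G and C↔T; transversions are all other mismatches.
Transitions: 6. Transversions: 12.
R = 6/12 = 0.50.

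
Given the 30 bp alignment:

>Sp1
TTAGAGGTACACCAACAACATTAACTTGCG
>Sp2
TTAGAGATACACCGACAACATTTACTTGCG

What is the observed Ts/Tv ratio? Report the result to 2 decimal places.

Transitions are A↔G and C↔T; transversions are all other mismatches.
Transitions: 2. Transversions: 1.
R = 2/1 = 2.00.

2.00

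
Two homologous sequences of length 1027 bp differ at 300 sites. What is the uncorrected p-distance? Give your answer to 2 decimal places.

0.29

p = 300/1027 = 0.292112… ≈ 0.29 (to 2 d.p.).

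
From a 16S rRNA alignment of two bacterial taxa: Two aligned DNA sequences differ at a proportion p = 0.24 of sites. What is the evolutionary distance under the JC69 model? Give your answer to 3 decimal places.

0.289

d = −(3/4) ln(1 − 4p/3) = −0.75 ln(1 − 0.32) = −0.75 ln(0.68)
  = −0.75 × (-0.385662) = 0.289247 substitutions/site.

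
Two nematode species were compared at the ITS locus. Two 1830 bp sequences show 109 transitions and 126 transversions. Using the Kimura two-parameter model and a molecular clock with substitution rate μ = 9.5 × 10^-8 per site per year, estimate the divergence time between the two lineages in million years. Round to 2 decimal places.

0.74

P = 109/1830 ≈ 0.059563 and Q = 126/1830 ≈ 0.068852.
Under the Kimura two-parameter model, d = −½ ln(1 − 2P − Q) − ¼ ln(1 − 2Q).
1 − 2P − Q = 0.812022, giving −½ ln(0.812022) = 0.104114.
1 − 2Q = 0.862296, giving −¼ ln(0.862296) = 0.037039.
d = 0.104114 + 0.037039 = 0.141153.
Under a molecular clock d = 2μt, so t = d/(2μ) = 0.141153 / (2 × 9.5 × 10^-8) = 0.74 million years.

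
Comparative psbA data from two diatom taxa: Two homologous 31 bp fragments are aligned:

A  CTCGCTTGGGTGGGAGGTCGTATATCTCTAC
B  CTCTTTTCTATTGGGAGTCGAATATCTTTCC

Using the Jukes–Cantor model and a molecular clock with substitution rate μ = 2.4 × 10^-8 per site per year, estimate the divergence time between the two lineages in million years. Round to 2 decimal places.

The sequences differ at 11 of 31 sites, so p = 11/31 ≈ 0.354839.
d = −(3/4) ln(1 − 4p/3) = −0.75 ln(1 − 0.473119) = −0.75 ln(0.526881)
  = −0.75 × (-0.640781) = 0.480586 substitutions/site.
Under a molecular clock d = 2μt, so t = d/(2μ) = 0.480586 / (2 × 2.4 × 10^-8) = 10.01 million years.

10.01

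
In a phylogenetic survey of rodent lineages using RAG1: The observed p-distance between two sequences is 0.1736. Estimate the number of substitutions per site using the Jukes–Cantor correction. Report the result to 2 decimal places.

0.20

d = −(3/4) ln(1 − 4p/3) = −0.75 ln(1 − 0.231467) = −0.75 ln(0.768533)
  = −0.75 × (-0.263272) = 0.197454 substitutions/site.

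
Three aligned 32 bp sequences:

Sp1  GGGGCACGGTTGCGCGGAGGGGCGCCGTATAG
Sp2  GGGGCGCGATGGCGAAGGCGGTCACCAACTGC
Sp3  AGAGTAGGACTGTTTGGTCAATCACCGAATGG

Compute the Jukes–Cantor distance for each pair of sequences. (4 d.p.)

Sp1–Sp2: 14/32 sites differ → p = 0.4375, d = −0.75 ln(1 − 0.583333) = 0.656601 ≈ 0.6566.
Sp1–Sp3: 17/32 sites differ → p = 0.53125, d = −0.75 ln(1 − 0.708333) = 0.924107 ≈ 0.9241.
Sp2–Sp3: 17/32 sites differ → p = 0.53125, d = −0.75 ln(1 − 0.708333) = 0.924107 ≈ 0.9241.

d(Sp1,Sp2) = 0.6566, d(Sp1,Sp3) = 0.9241, d(Sp2,Sp3) = 0.9241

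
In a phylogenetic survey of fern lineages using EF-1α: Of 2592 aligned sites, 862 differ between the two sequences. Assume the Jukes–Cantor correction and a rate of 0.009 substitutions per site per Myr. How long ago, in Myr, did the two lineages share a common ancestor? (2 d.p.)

p = 862/2592 ≈ 0.332562.
d = −(3/4) ln(1 − 4p/3) = −0.75 ln(1 − 0.443416) = −0.75 ln(0.556584)
  = −0.75 × (-0.585937) = 0.439453 substitutions/site.
Under a molecular clock d = 2μt, so t = d/(2μ) = 0.439453 / (2 × 0.009) = 24.41 Myr.

24.41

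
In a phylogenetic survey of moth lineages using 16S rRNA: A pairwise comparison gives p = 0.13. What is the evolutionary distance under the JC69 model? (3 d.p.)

0.143

d = −(3/4) ln(1 − 4p/3) = −0.75 ln(1 − 0.173333) = −0.75 ln(0.826667)
  = −0.75 × (-0.190353) = 0.142765 substitutions/site.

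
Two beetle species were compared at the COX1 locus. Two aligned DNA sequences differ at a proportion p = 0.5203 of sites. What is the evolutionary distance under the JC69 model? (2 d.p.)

d = −(3/4) ln(1 − 4p/3) = −0.75 ln(1 − 0.693733) = −0.75 ln(0.306267)
  = −0.75 × (-1.183298) = 0.887474 substitutions/site.

0.89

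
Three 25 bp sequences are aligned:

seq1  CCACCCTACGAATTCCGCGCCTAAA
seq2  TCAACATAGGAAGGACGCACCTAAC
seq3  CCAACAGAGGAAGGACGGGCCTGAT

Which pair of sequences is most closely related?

seq1–seq2: 9/25 differ, p = 0.360, d = 0.490.
seq1–seq3: 10/25 differ, p = 0.400, d = 0.572.
seq2–seq3: 6/25 differ, p = 0.240, d = 0.289.
The smallest distance is between seq2 and seq3.

seq2 and seq3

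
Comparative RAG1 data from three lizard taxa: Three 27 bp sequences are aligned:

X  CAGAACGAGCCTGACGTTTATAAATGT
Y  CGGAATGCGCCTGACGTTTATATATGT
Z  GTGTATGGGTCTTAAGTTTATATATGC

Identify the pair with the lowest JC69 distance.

X and Y

X–Y: 4/27 differ, p = 0.148, d = 0.165.
X–Z: 10/27 differ, p = 0.370, d = 0.511.
Y–Z: 8/27 differ, p = 0.296, d = 0.377.
The smallest distance is between X and Y.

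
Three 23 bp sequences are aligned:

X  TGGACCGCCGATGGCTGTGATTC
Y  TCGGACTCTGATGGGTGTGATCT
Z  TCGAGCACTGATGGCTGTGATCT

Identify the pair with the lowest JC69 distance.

X–Y: 8/23 differ, p = 0.348, d = 0.467.
X–Z: 6/23 differ, p = 0.261, d = 0.321.
Y–Z: 4/23 differ, p = 0.174, d = 0.198.
The smallest distance is between Y and Z.

Y and Z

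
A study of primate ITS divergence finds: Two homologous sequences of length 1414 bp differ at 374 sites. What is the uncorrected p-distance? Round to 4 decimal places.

p = 374/1414 = 0.264497… ≈ 0.2645 (to 4 d.p.).

0.2645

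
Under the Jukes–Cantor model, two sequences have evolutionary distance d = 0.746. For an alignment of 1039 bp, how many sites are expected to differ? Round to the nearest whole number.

491

Invert JC69: p = (3/4)(1 − e^(−4d/3)) = 0.75 × (1 − e^(-0.994667)) = 0.75 × (1 − 0.369847) = 0.472615.
Expected differing sites = pL ≈ 0.472615 × 1039 = 491.046985 ≈ 491.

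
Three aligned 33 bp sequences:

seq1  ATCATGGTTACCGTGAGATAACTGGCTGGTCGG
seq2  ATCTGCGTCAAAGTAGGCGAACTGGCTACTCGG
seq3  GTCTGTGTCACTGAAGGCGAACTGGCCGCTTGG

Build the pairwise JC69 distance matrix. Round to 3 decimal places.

seq1–seq2: 12/33 sites differ → p ≈ 0.363636, d = −0.75 ln(1 − 0.484848) = 0.497470 ≈ 0.497.
seq1–seq3: 14/33 sites differ → p ≈ 0.424242, d = −0.75 ln(1 − 0.565656) = 0.625439 ≈ 0.625.
seq2–seq3: 8/33 sites differ → p ≈ 0.242424, d = −0.75 ln(1 − 0.323232) = 0.292820 ≈ 0.293.

d(seq1,seq2) = 0.497, d(seq1,seq3) = 0.625, d(seq2,seq3) = 0.293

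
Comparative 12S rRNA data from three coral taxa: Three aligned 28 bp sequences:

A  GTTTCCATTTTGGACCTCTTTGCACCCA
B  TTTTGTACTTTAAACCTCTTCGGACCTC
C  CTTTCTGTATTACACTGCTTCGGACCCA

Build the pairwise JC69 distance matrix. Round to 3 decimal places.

d(A,B) = 0.485, d(A,C) = 0.485, d(B,C) = 0.485

A–B: 10/28 sites differ → p ≈ 0.357143, d = −0.75 ln(1 − 0.476191) = 0.484971 ≈ 0.485.
A–C: 10/28 sites differ → p ≈ 0.357143, d = −0.75 ln(1 − 0.476191) = 0.484971 ≈ 0.485.
B–C: 10/28 sites differ → p ≈ 0.357143, d = −0.75 ln(1 − 0.476191) = 0.484971 ≈ 0.485.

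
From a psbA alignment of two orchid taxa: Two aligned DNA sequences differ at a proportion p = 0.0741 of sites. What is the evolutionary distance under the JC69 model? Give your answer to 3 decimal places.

0.078

d = −(3/4) ln(1 − 4p/3) = −0.75 ln(1 − 0.0988) = −0.75 ln(0.9012)
  = −0.75 × (-0.104028) = 0.078021 substitutions/site.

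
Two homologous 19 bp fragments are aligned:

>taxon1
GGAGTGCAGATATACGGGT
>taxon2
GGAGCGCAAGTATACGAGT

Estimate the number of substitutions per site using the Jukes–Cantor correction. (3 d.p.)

The sequences differ at 4 of 19 sites (5, 9, 10, 17), so p = 4/19 ≈ 0.210526.
d = −(3/4) ln(1 − 4p/3) = −0.75 ln(1 − 0.280701) = −0.75 ln(0.719299)
  = −0.75 × (-0.329478) = 0.247109 substitutions/site.

0.247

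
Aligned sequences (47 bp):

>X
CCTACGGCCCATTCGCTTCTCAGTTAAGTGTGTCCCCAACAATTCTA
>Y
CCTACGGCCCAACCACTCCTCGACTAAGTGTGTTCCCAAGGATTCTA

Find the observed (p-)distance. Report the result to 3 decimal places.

The sequences differ at 10 of 47 positions (sites 12, 13, 15, 18, 22, 23, 24, 34, 40, 41).
p = 10/47 = 0.212765… ≈ 0.213 (to 3 d.p.).

0.213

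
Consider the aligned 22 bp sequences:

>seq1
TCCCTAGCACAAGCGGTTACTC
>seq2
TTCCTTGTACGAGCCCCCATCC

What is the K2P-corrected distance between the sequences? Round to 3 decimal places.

Of 22 sites, 7 differences are transitions and 3 are transversions, so P = 7/22 ≈ 0.318182 and Q = 3/22 ≈ 0.136364.
Under the Kimura two-parameter model, d = −½ ln(1 − 2P − Q) − ¼ ln(1 − 2Q).
1 − 2P − Q = 0.227272, giving −½ ln(0.227272) = 0.740804.
1 − 2Q = 0.727272, giving −¼ ln(0.727272) = 0.079614.
d = 0.740804 + 0.079614 = 0.820418.

0.820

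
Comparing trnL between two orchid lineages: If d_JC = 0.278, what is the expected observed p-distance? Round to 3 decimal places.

0.232

p = (3/4)(1 − e^(−4d/3)) = 0.75 × (1 − e^(-0.370667)) = 0.75 × (1 − 0.690274) = 0.232295.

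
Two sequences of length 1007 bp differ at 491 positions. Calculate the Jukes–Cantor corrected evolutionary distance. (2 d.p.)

0.79

p = 491/1007 ≈ 0.487587.
d = −(3/4) ln(1 − 4p/3) = −0.75 ln(1 − 0.650116) = −0.75 ln(0.349884)
  = −0.75 × (-1.050154) = 0.787616 substitutions/site.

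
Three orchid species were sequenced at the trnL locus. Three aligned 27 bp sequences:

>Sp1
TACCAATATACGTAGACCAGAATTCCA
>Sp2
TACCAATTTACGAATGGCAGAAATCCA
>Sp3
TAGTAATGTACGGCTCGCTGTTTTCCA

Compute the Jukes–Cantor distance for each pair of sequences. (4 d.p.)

Sp1–Sp2: 6/27 sites differ → p ≈ 0.222222, d = −0.75 ln(1 − 0.296296) = 0.263548 ≈ 0.2635.
Sp1–Sp3: 11/27 sites differ → p ≈ 0.407407, d = −0.75 ln(1 − 0.543209) = 0.587647 ≈ 0.5876.
Sp2–Sp3: 10/27 sites differ → p ≈ 0.37037, d = −0.75 ln(1 − 0.493827) = 0.510658 ≈ 0.5107.

d(Sp1,Sp2) = 0.2635, d(Sp1,Sp3) = 0.5876, d(Sp2,Sp3) = 0.5107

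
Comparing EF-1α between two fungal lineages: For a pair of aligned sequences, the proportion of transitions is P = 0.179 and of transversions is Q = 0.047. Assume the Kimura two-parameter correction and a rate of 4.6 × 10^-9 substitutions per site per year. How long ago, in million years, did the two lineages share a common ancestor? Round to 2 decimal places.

30.90

Under the Kimura two-parameter model, d = −½ ln(1 − 2P − Q) − ¼ ln(1 − 2Q).
1 − 2P − Q = 0.595, giving −½ ln(0.595) = 0.259597.
1 − 2Q = 0.906, giving −¼ ln(0.906) = 0.024679.
d = 0.259597 + 0.024679 = 0.284276.
Under a molecular clock d = 2μt, so t = d/(2μ) = 0.284276 / (2 × 4.6 × 10^-9) = 30.90 million years.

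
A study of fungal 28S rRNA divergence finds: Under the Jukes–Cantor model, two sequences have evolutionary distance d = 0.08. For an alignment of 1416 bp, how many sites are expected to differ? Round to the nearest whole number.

107

Invert JC69: p = (3/4)(1 − e^(−4d/3)) = 0.75 × (1 − e^(-0.106667)) = 0.75 × (1 − 0.898825) = 0.075881.
Expected differing sites = pL ≈ 0.075881 × 1416 = 107.447496 ≈ 107.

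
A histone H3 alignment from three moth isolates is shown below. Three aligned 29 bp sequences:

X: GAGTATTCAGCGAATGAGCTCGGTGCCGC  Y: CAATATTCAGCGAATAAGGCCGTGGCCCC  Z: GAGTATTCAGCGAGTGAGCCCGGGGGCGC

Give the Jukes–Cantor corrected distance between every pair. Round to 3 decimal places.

X–Y: 8/29 sites differ → p ≈ 0.275862, d = −0.75 ln(1 − 0.367816) = 0.343931 ≈ 0.344.
X–Z: 4/29 sites differ → p ≈ 0.137931, d = −0.75 ln(1 − 0.183908) = 0.152421 ≈ 0.152.
Y–Z: 8/29 sites differ → p ≈ 0.275862, d = −0.75 ln(1 − 0.367816) = 0.343931 ≈ 0.344.

d(X,Y) = 0.344, d(X,Z) = 0.152, d(Y,Z) = 0.344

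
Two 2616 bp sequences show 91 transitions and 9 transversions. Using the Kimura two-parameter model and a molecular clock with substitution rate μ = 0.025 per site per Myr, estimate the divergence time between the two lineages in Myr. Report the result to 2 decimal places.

P = 91/2616 ≈ 0.034786 and Q = 9/2616 ≈ 0.00344.
Under the Kimura two-parameter model, d = −½ ln(1 − 2P − Q) − ¼ ln(1 − 2Q).
1 − 2P − Q = 0.926988, giving −½ ln(0.926988) = 0.037907.
1 − 2Q = 0.99312, giving −¼ ln(0.99312) = 0.001726.
d = 0.037907 + 0.001726 = 0.039633.
Under a molecular clock d = 2μt, so t = d/(2μ) = 0.039633 / (2 × 0.025) = 0.79 Myr.

0.79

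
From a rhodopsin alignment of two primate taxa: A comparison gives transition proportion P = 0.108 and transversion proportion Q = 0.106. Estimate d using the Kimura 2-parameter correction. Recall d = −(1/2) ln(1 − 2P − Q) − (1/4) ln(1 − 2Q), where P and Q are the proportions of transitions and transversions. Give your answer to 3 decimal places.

Under the Kimura two-parameter model, d = −½ ln(1 − 2P − Q) − ¼ ln(1 − 2Q).
1 − 2P − Q = 0.678, giving −½ ln(0.678) = 0.194304.
1 − 2Q = 0.788, giving −¼ ln(0.788) = 0.059564.
d = 0.194304 + 0.059564 = 0.253868.

0.254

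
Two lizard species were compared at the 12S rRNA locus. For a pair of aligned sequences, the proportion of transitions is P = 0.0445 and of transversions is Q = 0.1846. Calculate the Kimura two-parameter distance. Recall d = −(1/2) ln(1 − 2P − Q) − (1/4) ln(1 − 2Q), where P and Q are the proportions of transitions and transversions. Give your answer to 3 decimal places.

0.275

Under the Kimura two-parameter model, d = −½ ln(1 − 2P − Q) − ¼ ln(1 − 2Q).
1 − 2P − Q = 0.7264, giving −½ ln(0.7264) = 0.159827.
1 − 2Q = 0.6308, giving −¼ ln(0.6308) = 0.115192.
d = 0.159827 + 0.115192 = 0.275019.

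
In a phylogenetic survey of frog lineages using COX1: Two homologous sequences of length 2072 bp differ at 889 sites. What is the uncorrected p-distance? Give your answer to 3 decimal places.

0.429

p = 889/2072 = 0.429054… ≈ 0.429 (to 3 d.p.).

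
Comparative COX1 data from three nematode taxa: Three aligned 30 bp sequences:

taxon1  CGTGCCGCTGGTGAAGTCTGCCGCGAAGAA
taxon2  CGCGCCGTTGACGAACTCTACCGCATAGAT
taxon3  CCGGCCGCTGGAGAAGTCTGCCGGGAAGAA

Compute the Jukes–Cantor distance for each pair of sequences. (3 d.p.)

taxon1–taxon2: 9/30 sites differ → p = 0.3, d = −0.75 ln(1 − 0.4) = 0.383119 ≈ 0.383.
taxon1–taxon3: 4/30 sites differ → p ≈ 0.133333, d = −0.75 ln(1 − 0.177777) = 0.146808 ≈ 0.147.
taxon2–taxon3: 11/30 sites differ → p ≈ 0.366667, d = −0.75 ln(1 − 0.488889) = 0.503376 ≈ 0.503.

d(taxon1,taxon2) = 0.383, d(taxon1,taxon3) = 0.147, d(taxon2,taxon3) = 0.503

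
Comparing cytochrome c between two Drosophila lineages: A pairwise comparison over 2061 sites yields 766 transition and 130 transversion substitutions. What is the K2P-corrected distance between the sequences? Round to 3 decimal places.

0.855

P = 766/2061 ≈ 0.371664 and Q = 130/2061 ≈ 0.063076.
Under the Kimura two-parameter model, d = −½ ln(1 − 2P − Q) − ¼ ln(1 − 2Q).
1 − 2P − Q = 0.193596, giving −½ ln(0.193596) = 0.820991.
1 − 2Q = 0.873848, giving −¼ ln(0.873848) = 0.033712.
d = 0.820991 + 0.033712 = 0.854703.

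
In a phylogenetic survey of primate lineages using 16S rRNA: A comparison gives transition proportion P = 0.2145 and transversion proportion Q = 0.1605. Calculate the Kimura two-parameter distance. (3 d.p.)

Under the Kimura two-parameter model, d = −½ ln(1 − 2P − Q) − ¼ ln(1 − 2Q).
1 − 2P − Q = 0.4105, giving −½ ln(0.4105) = 0.445190.
1 − 2Q = 0.679, giving −¼ ln(0.679) = 0.096784.
d = 0.445190 + 0.096784 = 0.541974.

0.542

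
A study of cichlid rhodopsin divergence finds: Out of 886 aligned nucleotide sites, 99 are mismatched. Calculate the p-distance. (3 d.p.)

p = 99/886 = 0.111738… ≈ 0.112 (to 3 d.p.).

0.112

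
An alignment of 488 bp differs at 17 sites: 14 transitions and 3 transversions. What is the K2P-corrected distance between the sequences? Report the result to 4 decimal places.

P = 14/488 ≈ 0.028689 and Q = 3/488 ≈ 0.006148.
Under the Kimura two-parameter model, d = −½ ln(1 − 2P − Q) − ¼ ln(1 − 2Q).
1 − 2P − Q = 0.936474, giving −½ ln(0.936474) = 0.032817.
1 − 2Q = 0.987704, giving −¼ ln(0.987704) = 0.003093.
d = 0.032817 + 0.003093 = 0.035910.

0.0359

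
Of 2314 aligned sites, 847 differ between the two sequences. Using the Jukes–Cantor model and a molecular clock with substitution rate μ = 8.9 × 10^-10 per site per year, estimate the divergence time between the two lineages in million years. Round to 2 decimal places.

p = 847/2314 ≈ 0.366033.
d = −(3/4) ln(1 − 4p/3) = −0.75 ln(1 − 0.488044) = −0.75 ln(0.511956)
  = −0.75 × (-0.669517) = 0.502138 substitutions/site.
Under a molecular clock d = 2μt, so t = d/(2μ) = 0.502138 / (2 × 8.9 × 10^-10) = 282.10 million years.

282.10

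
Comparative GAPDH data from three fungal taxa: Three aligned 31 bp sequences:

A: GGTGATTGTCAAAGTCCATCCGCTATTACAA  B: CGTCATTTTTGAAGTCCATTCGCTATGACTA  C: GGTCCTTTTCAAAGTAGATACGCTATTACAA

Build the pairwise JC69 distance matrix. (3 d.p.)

d(A,B) = 0.316, d(A,C) = 0.224, d(B,C) = 0.367

A–B: 8/31 sites differ → p ≈ 0.258065, d = −0.75 ln(1 − 0.344087) = 0.316295 ≈ 0.316.
A–C: 6/31 sites differ → p ≈ 0.193548, d = −0.75 ln(1 − 0.258064) = 0.223869 ≈ 0.224.
B–C: 9/31 sites differ → p ≈ 0.290323, d = −0.75 ln(1 − 0.387097) = 0.367161 ≈ 0.367.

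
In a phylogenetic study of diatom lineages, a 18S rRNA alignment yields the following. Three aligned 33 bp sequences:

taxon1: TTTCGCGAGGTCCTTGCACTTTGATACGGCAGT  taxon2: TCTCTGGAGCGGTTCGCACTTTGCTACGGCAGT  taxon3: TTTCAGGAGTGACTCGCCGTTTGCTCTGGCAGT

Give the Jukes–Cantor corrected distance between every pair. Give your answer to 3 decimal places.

d(taxon1,taxon2) = 0.339, d(taxon1,taxon3) = 0.441, d(taxon2,taxon3) = 0.339

taxon1–taxon2: 9/33 sites differ → p ≈ 0.272727, d = −0.75 ln(1 − 0.363636) = 0.338988 ≈ 0.339.
taxon1–taxon3: 11/33 sites differ → p ≈ 0.333333, d = −0.75 ln(1 − 0.444444) = 0.440839 ≈ 0.441.
taxon2–taxon3: 9/33 sites differ → p ≈ 0.272727, d = −0.75 ln(1 − 0.363636) = 0.338988 ≈ 0.339.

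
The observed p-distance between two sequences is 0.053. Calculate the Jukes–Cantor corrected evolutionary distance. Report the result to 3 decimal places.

0.055

d = −(3/4) ln(1 − 4p/3) = −0.75 ln(1 − 0.070667) = −0.75 ln(0.929333)
  = −0.75 × (-0.073288) = 0.054966 substitutions/site.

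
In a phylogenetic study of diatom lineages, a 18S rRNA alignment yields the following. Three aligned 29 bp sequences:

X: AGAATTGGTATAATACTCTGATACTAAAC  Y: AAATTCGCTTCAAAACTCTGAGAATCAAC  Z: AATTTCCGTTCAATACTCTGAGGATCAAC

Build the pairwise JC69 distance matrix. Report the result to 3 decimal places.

X–Y: 10/29 sites differ → p ≈ 0.344828, d = −0.75 ln(1 − 0.459771) = 0.461822 ≈ 0.462.
X–Z: 11/29 sites differ → p ≈ 0.37931, d = −0.75 ln(1 − 0.505747) = 0.528531 ≈ 0.529.
Y–Z: 5/29 sites differ → p ≈ 0.172414, d = −0.75 ln(1 − 0.229885) = 0.195912 ≈ 0.196.

d(X,Y) = 0.462, d(X,Z) = 0.529, d(Y,Z) = 0.196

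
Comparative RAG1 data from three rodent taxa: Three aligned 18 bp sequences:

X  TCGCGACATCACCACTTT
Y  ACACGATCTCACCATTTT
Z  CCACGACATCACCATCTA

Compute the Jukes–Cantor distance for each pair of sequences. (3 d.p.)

d(X,Y) = 0.347, d(X,Z) = 0.347, d(Y,Z) = 0.347

X–Y: 5/18 sites differ → p ≈ 0.277778, d = −0.75 ln(1 − 0.370371) = 0.346968 ≈ 0.347.
X–Z: 5/18 sites differ → p ≈ 0.277778, d = −0.75 ln(1 − 0.370371) = 0.346968 ≈ 0.347.
Y–Z: 5/18 sites differ → p ≈ 0.277778, d = −0.75 ln(1 − 0.370371) = 0.346968 ≈ 0.347.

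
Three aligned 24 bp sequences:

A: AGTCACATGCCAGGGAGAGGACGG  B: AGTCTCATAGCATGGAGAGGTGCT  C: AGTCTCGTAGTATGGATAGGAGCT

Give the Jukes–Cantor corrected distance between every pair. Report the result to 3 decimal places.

d(A,B) = 0.441, d(A,C) = 0.608, d(B,C) = 0.188

A–B: 8/24 sites differ → p ≈ 0.333333, d = −0.75 ln(1 − 0.444444) = 0.440839 ≈ 0.441.
A–C: 10/24 sites differ → p ≈ 0.416667, d = −0.75 ln(1 − 0.555556) = 0.608198 ≈ 0.608.
B–C: 4/24 sites differ → p ≈ 0.166667, d = −0.75 ln(1 − 0.222223) = 0.188487 ≈ 0.188.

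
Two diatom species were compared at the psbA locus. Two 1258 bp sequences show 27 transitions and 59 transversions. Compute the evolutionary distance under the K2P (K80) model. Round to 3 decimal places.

P = 27/1258 ≈ 0.021463 and Q = 59/1258 ≈ 0.0469.
Under the Kimura two-parameter model, d = −½ ln(1 − 2P − Q) − ¼ ln(1 − 2Q).
1 − 2P − Q = 0.910174, giving −½ ln(0.910174) = 0.047060.
1 − 2Q = 0.9062, giving −¼ ln(0.9062) = 0.024624.
d = 0.047060 + 0.024624 = 0.071684.

0.072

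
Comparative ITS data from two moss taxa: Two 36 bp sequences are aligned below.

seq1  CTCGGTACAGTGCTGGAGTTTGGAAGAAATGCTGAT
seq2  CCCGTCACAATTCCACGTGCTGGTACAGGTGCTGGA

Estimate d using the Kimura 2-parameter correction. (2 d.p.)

Of 36 sites, 10 differences are transitions and 8 are transversions, so P = 10/36 ≈ 0.277778 and Q = 8/36 ≈ 0.222222.
Under the Kimura two-parameter model, d = −½ ln(1 − 2P − Q) − ¼ ln(1 − 2Q).
1 − 2P − Q = 0.222222, giving −½ ln(0.222222) = 0.752039.
1 − 2Q = 0.555556, giving −¼ ln(0.555556) = 0.146946.
d = 0.752039 + 0.146946 = 0.898985.

0.90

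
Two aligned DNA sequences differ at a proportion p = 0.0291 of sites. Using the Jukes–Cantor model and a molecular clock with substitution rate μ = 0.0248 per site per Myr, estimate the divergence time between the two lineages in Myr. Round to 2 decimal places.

d = −(3/4) ln(1 − 4p/3) = −0.75 ln(1 − 0.0388) = −0.75 ln(0.9612)
  = −0.75 × (-0.039573) = 0.029680 substitutions/site.
Under a molecular clock d = 2μt, so t = d/(2μ) = 0.029680 / (2 × 0.0248) = 0.60 Myr.

0.60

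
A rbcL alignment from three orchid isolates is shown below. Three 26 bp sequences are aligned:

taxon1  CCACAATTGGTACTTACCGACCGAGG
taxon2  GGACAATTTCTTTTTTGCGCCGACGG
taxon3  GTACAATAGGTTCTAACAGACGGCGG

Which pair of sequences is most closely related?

taxon1 and taxon3

taxon1–taxon2: 12/26 differ, p = 0.462, d = 0.717.
taxon1–taxon3: 8/26 differ, p = 0.308, d = 0.396.
taxon2–taxon3: 11/26 differ, p = 0.423, d = 0.623.
The smallest distance is between taxon1 and taxon3.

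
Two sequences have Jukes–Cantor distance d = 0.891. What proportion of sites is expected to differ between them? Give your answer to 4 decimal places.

0.5214

p = (3/4)(1 − e^(−4d/3)) = 0.75 × (1 − e^(-1.188)) = 0.75 × (1 − 0.304830) = 0.521378.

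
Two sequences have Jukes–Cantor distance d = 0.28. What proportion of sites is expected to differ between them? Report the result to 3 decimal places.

0.234

p = (3/4)(1 − e^(−4d/3)) = 0.75 × (1 − e^(-0.373333)) = 0.75 × (1 − 0.688436) = 0.233673.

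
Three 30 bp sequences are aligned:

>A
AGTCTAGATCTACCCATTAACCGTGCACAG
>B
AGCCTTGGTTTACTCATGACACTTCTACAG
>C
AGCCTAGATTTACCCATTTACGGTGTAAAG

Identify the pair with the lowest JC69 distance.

A and C

A–B: 11/30 differ, p = 0.367, d = 0.503.
A–C: 6/30 differ, p = 0.200, d = 0.233.
B–C: 11/30 differ, p = 0.367, d = 0.503.
The smallest distance is between A and C.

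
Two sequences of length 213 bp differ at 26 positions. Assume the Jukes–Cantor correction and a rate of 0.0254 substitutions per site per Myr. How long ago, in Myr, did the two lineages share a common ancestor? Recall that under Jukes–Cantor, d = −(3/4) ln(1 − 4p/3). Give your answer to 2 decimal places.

p = 26/213 ≈ 0.122066.
d = −(3/4) ln(1 − 4p/3) = −0.75 ln(1 − 0.162755) = −0.75 ln(0.837245)
  = −0.75 × (-0.177639) = 0.133229 substitutions/site.
Under a molecular clock d = 2μt, so t = d/(2μ) = 0.133229 / (2 × 0.0254) = 2.62 Myr.

2.62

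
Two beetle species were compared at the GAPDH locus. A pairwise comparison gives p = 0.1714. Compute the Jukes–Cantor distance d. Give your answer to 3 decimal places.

0.195

d = −(3/4) ln(1 − 4p/3) = −0.75 ln(1 − 0.228533) = −0.75 ln(0.771467)
  = −0.75 × (-0.259461) = 0.194596 substitutions/site.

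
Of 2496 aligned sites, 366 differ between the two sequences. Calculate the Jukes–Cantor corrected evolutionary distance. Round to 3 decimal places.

0.163

p = 366/2496 ≈ 0.146635.
d = −(3/4) ln(1 − 4p/3) = −0.75 ln(1 − 0.195513) = −0.75 ln(0.804487)
  = −0.75 × (-0.217550) = 0.163163 substitutions/site.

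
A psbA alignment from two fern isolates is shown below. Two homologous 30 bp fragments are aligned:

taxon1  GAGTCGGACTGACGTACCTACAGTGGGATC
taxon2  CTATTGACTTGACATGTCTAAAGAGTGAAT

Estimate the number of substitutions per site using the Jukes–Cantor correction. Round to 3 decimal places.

0.824

The sequences differ at 15 of 30 sites, so p = 15/30 = 0.5.
d = −(3/4) ln(1 − 4p/3) = −0.75 ln(1 − 0.666667) = −0.75 ln(0.333333)
  = −0.75 × (-1.098613) = 0.823960 substitutions/site.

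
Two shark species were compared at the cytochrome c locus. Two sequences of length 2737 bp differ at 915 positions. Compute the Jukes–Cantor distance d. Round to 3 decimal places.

p = 915/2737 ≈ 0.334308.
d = −(3/4) ln(1 − 4p/3) = −0.75 ln(1 − 0.445744) = −0.75 ln(0.554256)
  = −0.75 × (-0.590129) = 0.442597 substitutions/site.

0.443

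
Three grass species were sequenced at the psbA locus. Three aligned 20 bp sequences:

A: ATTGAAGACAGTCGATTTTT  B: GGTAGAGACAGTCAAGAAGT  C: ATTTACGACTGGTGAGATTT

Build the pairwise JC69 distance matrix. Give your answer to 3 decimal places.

A–B: 9/20 sites differ → p = 0.45, d = −0.75 ln(1 − 0.6) = 0.687218 ≈ 0.687.
A–C: 7/20 sites differ → p = 0.35, d = −0.75 ln(1 − 0.466667) = 0.471457 ≈ 0.471.
B–C: 11/20 sites differ → p = 0.55, d = −0.75 ln(1 − 0.733333) = 0.991316 ≈ 0.991.

d(A,B) = 0.687, d(A,C) = 0.471, d(B,C) = 0.991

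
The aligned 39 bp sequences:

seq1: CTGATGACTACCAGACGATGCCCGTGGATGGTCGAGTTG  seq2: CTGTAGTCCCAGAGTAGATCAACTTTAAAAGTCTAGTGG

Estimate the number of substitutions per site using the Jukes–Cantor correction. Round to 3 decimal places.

The sequences differ at 19 of 39 sites, so p = 19/39 ≈ 0.487179.
d = −(3/4) ln(1 − 4p/3) = −0.75 ln(1 − 0.649572) = −0.75 ln(0.350428)
  = −0.75 × (-1.048600) = 0.786450 substitutions/site.

0.786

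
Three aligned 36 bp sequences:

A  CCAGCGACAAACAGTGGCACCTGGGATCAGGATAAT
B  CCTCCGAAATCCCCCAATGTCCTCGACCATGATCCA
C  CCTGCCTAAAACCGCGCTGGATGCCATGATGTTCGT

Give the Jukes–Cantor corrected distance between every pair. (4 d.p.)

A–B: 21/36 sites differ → p ≈ 0.583333, d = −0.75 ln(1 − 0.777777) = 1.128055 ≈ 1.1281.
A–C: 18/36 sites differ → p = 0.5, d = −0.75 ln(1 − 0.666667) = 0.823960 ≈ 0.8240.
B–C: 18/36 sites differ → p = 0.5, d = −0.75 ln(1 − 0.666667) = 0.823960 ≈ 0.8240.

d(A,B) = 1.1281, d(A,C) = 0.8240, d(B,C) = 0.8240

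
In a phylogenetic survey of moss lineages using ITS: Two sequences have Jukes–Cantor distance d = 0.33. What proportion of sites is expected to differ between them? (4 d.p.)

p = (3/4)(1 − e^(−4d/3)) = 0.75 × (1 − e^(-0.44)) = 0.75 × (1 − 0.644036) = 0.266973.

0.2670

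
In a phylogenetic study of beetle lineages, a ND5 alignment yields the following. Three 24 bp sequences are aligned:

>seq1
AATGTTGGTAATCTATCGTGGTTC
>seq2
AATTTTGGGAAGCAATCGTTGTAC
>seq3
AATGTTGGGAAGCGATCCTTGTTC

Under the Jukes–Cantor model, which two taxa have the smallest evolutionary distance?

seq2 and seq3

seq1–seq2: 6/24 differ, p = 0.250, d = 0.304.
seq1–seq3: 5/24 differ, p = 0.208, d = 0.244.
seq2–seq3: 4/24 differ, p = 0.167, d = 0.188.
The smallest distance is between seq2 and seq3.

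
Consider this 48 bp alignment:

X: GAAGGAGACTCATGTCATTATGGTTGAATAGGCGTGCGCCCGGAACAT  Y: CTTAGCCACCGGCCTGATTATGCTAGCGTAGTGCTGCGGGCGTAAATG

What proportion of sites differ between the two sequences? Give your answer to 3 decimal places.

0.521

The sequences differ at 25 of 48 positions.
p = 25/48 = 0.520833… ≈ 0.521 (to 3 d.p.).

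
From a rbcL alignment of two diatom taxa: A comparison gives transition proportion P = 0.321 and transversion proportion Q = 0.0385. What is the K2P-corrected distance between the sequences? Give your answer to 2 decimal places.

0.59

Under the Kimura two-parameter model, d = −½ ln(1 − 2P − Q) − ¼ ln(1 − 2Q).
1 − 2P − Q = 0.3195, giving −½ ln(0.3195) = 0.570499.
1 − 2Q = 0.923, giving −¼ ln(0.923) = 0.020032.
d = 0.570499 + 0.020032 = 0.590531.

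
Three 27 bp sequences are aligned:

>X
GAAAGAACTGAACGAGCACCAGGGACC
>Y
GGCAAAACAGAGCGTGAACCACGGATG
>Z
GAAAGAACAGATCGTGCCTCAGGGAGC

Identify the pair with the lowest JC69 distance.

X–Y: 10/27 differ, p = 0.370, d = 0.511.
X–Z: 6/27 differ, p = 0.222, d = 0.264.
Y–Z: 10/27 differ, p = 0.370, d = 0.511.
The smallest distance is between X and Z.

X and Z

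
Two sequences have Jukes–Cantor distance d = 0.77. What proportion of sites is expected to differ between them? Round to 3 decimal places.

0.481

p = (3/4)(1 − e^(−4d/3)) = 0.75 × (1 − e^(-1.026667)) = 0.75 × (1 − 0.358199) = 0.481351.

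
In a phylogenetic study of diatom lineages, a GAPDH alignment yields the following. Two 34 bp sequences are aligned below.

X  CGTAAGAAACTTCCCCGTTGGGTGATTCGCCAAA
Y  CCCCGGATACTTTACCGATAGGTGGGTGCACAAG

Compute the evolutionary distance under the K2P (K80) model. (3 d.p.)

Of 34 sites, 6 differences are transitions and 9 are transversions, so P = 6/34 ≈ 0.176471 and Q = 9/34 ≈ 0.264706.
Under the Kimura two-parameter model, d = −½ ln(1 − 2P − Q) − ¼ ln(1 − 2Q).
1 − 2P − Q = 0.382352, giving −½ ln(0.382352) = 0.480707.
1 − 2Q = 0.470588, giving −¼ ln(0.470588) = 0.188443.
d = 0.480707 + 0.188443 = 0.669150.

0.669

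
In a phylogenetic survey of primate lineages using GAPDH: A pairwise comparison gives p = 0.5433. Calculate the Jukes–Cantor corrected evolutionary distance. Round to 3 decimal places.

d = −(3/4) ln(1 − 4p/3) = −0.75 ln(1 − 0.7244) = −0.75 ln(0.2756)
  = −0.75 × (-1.288805) = 0.966604 substitutions/site.

0.967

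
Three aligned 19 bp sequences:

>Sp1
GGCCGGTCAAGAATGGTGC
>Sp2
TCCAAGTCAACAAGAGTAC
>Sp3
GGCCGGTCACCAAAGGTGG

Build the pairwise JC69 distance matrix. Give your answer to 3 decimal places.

Sp1–Sp2: 8/19 sites differ → p ≈ 0.421053, d = −0.75 ln(1 − 0.561404) = 0.618132 ≈ 0.618.
Sp1–Sp3: 4/19 sites differ → p ≈ 0.210526, d = −0.75 ln(1 − 0.280701) = 0.247109 ≈ 0.247.
Sp2–Sp3: 9/19 sites differ → p ≈ 0.473684, d = −0.75 ln(1 − 0.631579) = 0.748897 ≈ 0.749.

d(Sp1,Sp2) = 0.618, d(Sp1,Sp3) = 0.247, d(Sp2,Sp3) = 0.749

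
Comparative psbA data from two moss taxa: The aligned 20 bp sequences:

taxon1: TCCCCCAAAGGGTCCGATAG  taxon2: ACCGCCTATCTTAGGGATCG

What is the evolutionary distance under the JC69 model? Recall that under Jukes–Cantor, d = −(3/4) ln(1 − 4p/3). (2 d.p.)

0.99

The sequences differ at 11 of 20 sites, so p = 11/20 = 0.55.
d = −(3/4) ln(1 − 4p/3) = −0.75 ln(1 − 0.733333) = −0.75 ln(0.266667)
  = −0.75 × (-1.321755) = 0.991316 substitutions/site.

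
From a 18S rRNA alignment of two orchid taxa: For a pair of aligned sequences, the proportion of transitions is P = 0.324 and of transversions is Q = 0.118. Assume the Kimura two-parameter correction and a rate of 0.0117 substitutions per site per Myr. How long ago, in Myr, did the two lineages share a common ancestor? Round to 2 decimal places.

33.91

Under the Kimura two-parameter model, d = −½ ln(1 − 2P − Q) − ¼ ln(1 − 2Q).
1 − 2P − Q = 0.234, giving −½ ln(0.234) = 0.726217.
1 − 2Q = 0.764, giving −¼ ln(0.764) = 0.067297.
d = 0.726217 + 0.067297 = 0.793514.
Under a molecular clock d = 2μt, so t = d/(2μ) = 0.793514 / (2 × 0.0117) = 33.91 Myr.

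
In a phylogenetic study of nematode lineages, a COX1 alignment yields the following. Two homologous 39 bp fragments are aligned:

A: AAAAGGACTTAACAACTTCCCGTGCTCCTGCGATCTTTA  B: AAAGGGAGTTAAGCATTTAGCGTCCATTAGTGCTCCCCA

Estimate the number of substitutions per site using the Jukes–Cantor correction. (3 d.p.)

0.653

The sequences differ at 17 of 39 sites, so p = 17/39 ≈ 0.435897.
d = −(3/4) ln(1 − 4p/3) = −0.75 ln(1 − 0.581196) = −0.75 ln(0.418804)
  = −0.75 × (-0.870352) = 0.652764 substitutions/site.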